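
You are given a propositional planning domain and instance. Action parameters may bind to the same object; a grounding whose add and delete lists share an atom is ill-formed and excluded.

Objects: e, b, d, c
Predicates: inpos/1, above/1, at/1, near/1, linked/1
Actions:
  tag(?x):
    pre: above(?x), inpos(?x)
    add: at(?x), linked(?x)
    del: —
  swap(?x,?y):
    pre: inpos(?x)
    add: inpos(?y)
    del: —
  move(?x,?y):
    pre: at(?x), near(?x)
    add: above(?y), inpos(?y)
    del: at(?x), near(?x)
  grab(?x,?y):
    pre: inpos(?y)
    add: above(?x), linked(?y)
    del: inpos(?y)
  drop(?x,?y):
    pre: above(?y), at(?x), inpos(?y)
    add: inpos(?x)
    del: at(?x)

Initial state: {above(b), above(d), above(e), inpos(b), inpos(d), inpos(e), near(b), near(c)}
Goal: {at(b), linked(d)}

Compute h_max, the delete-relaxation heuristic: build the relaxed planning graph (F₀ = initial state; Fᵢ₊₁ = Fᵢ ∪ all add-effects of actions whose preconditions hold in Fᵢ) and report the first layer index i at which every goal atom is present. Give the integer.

F0 = init (8 atoms)
F1 = F0 ∪ {above(c), at(b), at(d), at(e), inpos(c), linked(b), linked(d), linked(e)}  (16 atoms)
goal ⊆ F1  ⇒  h_max = 1

1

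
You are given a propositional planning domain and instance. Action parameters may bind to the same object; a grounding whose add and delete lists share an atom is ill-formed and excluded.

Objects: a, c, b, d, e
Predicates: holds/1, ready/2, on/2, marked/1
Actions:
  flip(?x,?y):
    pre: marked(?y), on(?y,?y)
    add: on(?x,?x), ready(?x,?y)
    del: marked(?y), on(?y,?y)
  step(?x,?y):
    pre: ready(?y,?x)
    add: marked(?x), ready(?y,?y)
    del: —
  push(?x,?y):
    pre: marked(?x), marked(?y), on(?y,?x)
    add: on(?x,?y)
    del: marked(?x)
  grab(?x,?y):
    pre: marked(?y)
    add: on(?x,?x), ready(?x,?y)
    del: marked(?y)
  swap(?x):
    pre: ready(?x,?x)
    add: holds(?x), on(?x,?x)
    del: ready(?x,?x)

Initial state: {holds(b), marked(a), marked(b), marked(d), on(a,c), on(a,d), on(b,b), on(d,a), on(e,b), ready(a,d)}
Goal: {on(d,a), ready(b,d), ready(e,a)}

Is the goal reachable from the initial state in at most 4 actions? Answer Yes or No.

1. grab(b,d)  →  {holds(b), marked(a), marked(b), on(a,c), on(a,d), on(b,b), on(d,a), on(e,b), ready(a,d), ready(b,d)}
2. grab(e,a)  →  {holds(b), marked(b), on(a,c), on(a,d), on(b,b), on(d,a), on(e,b), on(e,e), ready(a,d), ready(b,d), ready(e,a)}
optimal plan length = 2; 2 ≤ 4

Yes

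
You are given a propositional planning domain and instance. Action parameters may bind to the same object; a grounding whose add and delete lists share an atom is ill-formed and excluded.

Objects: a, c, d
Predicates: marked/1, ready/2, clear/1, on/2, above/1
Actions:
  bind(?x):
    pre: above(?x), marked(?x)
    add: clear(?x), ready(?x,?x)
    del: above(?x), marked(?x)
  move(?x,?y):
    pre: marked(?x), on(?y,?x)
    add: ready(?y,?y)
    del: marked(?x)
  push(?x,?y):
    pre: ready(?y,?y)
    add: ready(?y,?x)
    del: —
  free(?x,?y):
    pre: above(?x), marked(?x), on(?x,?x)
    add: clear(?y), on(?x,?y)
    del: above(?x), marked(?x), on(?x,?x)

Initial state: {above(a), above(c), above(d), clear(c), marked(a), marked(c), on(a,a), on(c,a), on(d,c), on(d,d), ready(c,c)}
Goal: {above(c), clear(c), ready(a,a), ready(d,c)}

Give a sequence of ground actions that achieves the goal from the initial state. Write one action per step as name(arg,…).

1. bind(a)  →  {above(c), above(d), clear(a), clear(c), marked(c), on(a,a), on(c,a), on(d,c), on(d,d), ready(a,a), ready(c,c)}
2. move(c,d)  →  {above(c), above(d), clear(a), clear(c), on(a,a), on(c,a), on(d,c), on(d,d), ready(a,a), ready(c,c), ready(d,d)}
3. push(c,d)  →  {above(c), above(d), clear(a), clear(c), on(a,a), on(c,a), on(d,c), on(d,d), ready(a,a), ready(c,c), ready(d,c), ready(d,d)}

bind(a); move(c,d); push(c,d)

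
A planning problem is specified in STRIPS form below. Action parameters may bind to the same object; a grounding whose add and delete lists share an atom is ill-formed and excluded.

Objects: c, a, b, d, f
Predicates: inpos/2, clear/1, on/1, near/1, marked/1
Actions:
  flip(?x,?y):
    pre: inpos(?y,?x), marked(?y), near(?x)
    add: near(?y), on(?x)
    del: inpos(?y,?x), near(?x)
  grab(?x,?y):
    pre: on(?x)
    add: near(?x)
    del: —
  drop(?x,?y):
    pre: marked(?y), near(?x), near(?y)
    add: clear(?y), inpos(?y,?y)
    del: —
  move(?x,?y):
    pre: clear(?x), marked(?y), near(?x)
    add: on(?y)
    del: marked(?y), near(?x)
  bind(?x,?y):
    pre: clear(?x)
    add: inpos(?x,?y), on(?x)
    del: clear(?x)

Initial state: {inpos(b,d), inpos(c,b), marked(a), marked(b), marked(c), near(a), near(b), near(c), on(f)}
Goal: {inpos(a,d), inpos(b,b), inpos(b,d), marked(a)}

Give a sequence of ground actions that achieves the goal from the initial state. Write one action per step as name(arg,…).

1. drop(c,a)  →  {clear(a), inpos(a,a), inpos(b,d), inpos(c,b), marked(a), marked(b), marked(c), near(a), near(b), near(c), on(f)}
2. drop(c,b)  →  {clear(a), clear(b), inpos(a,a), inpos(b,b), inpos(b,d), inpos(c,b), marked(a), marked(b), marked(c), near(a), near(b), near(c), on(f)}
3. bind(a,d)  →  {clear(b), inpos(a,a), inpos(a,d), inpos(b,b), inpos(b,d), inpos(c,b), marked(a), marked(b), marked(c), near(a), near(b), near(c), on(a), on(f)}

drop(c,a); drop(c,b); bind(a,d)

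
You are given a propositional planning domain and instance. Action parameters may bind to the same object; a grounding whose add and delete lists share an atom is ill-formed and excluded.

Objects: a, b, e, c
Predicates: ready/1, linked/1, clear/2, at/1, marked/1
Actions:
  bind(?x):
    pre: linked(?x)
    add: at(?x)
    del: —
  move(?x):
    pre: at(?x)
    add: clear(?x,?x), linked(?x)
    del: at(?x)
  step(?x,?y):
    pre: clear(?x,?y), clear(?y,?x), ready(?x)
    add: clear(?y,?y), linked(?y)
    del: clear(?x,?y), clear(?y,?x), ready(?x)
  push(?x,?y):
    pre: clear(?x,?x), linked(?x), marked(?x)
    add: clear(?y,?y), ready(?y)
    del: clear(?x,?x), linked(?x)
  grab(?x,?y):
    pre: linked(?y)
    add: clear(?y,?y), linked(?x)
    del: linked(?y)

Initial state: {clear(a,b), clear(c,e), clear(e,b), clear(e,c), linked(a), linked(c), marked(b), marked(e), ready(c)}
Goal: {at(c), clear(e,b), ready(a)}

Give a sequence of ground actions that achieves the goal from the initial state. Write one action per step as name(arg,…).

1. bind(c)  →  {at(c), clear(a,b), clear(c,e), clear(e,b), clear(e,c), linked(a), linked(c), marked(b), marked(e), ready(c)}
2. step(c,e)  →  {at(c), clear(a,b), clear(e,b), clear(e,e), linked(a), linked(c), linked(e), marked(b), marked(e)}
3. push(e,a)  →  {at(c), clear(a,a), clear(a,b), clear(e,b), linked(a), linked(c), marked(b), marked(e), ready(a)}

bind(c); step(c,e); push(e,a)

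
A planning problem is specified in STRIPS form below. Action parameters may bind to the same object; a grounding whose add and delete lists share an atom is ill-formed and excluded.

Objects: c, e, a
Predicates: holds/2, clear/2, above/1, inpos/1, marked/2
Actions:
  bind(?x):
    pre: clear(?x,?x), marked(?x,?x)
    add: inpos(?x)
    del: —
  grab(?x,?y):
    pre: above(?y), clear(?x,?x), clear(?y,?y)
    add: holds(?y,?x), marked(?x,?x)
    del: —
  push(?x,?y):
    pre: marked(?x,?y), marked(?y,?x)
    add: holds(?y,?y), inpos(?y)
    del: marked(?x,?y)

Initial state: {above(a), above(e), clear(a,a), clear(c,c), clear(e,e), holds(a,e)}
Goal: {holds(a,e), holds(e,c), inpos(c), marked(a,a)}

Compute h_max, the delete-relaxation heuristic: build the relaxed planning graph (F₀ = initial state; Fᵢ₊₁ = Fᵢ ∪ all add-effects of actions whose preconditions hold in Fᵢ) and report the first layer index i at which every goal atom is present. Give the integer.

2

F0 = init (6 atoms)
F1 = F0 ∪ {holds(a,a), holds(a,c), holds(e,a), holds(e,c), holds(e,e), marked(a,a), marked(c,c), marked(e,e)}  (14 atoms)
F2 = F1 ∪ {holds(c,c), inpos(a), inpos(c), inpos(e)}  (18 atoms)
goal ⊆ F2  ⇒  h_max = 2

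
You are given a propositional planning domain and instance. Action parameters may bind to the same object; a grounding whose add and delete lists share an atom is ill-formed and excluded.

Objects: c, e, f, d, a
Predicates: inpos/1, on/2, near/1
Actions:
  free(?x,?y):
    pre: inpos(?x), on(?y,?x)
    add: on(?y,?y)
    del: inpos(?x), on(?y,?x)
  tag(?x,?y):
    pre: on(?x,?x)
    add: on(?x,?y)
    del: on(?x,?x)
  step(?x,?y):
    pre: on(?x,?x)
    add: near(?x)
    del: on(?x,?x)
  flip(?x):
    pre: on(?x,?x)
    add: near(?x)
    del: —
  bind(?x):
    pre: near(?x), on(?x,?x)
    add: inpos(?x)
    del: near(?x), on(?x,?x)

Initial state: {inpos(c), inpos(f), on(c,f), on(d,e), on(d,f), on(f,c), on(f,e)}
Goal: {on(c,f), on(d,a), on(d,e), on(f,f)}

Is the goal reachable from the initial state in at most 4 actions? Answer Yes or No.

Yes

1. free(c,f)  →  {inpos(f), on(c,f), on(d,e), on(d,f), on(f,e), on(f,f)}
2. free(f,d)  →  {on(c,f), on(d,d), on(d,e), on(f,e), on(f,f)}
3. tag(d,a)  →  {on(c,f), on(d,a), on(d,e), on(f,e), on(f,f)}
optimal plan length = 3; 3 ≤ 4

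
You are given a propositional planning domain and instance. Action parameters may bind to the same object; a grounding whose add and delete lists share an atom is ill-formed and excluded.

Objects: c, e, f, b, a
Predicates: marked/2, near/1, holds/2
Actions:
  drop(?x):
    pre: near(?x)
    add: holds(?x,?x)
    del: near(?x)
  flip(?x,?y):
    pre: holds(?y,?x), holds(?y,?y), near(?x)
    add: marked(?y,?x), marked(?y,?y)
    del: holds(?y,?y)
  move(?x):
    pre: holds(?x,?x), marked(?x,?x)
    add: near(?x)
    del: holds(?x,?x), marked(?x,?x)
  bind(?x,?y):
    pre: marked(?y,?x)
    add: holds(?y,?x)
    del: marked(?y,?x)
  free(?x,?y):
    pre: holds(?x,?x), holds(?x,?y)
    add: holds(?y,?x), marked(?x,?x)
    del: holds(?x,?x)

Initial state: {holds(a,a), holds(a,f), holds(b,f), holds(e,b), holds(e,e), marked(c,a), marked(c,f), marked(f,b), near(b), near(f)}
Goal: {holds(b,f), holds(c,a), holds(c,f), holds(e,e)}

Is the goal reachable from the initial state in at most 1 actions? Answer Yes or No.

1. bind(f,c)  →  {holds(a,a), holds(a,f), holds(b,f), holds(c,f), holds(e,b), holds(e,e), marked(c,a), marked(f,b), near(b), near(f)}
2. bind(a,c)  →  {holds(a,a), holds(a,f), holds(b,f), holds(c,a), holds(c,f), holds(e,b), holds(e,e), marked(f,b), near(b), near(f)}
optimal plan length = 2; 2 > 1

No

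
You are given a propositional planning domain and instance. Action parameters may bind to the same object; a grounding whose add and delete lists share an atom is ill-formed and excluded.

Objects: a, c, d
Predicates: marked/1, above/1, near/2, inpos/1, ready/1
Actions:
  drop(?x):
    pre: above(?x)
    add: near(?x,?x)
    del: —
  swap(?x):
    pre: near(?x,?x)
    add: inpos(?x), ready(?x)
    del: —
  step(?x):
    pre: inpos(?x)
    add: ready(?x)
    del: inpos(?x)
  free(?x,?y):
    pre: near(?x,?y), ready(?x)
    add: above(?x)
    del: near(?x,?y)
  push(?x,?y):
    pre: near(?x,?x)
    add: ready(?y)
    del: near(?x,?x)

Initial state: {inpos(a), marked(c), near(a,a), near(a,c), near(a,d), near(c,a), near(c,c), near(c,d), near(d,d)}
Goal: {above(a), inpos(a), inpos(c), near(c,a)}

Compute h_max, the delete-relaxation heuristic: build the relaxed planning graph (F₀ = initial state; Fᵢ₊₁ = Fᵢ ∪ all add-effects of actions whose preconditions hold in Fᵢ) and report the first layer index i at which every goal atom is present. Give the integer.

2

F0 = init (9 atoms)
F1 = F0 ∪ {inpos(c), inpos(d), ready(a), ready(c), ready(d)}  (14 atoms)
F2 = F1 ∪ {above(a), above(c), above(d)}  (17 atoms)
goal ⊆ F2  ⇒  h_max = 2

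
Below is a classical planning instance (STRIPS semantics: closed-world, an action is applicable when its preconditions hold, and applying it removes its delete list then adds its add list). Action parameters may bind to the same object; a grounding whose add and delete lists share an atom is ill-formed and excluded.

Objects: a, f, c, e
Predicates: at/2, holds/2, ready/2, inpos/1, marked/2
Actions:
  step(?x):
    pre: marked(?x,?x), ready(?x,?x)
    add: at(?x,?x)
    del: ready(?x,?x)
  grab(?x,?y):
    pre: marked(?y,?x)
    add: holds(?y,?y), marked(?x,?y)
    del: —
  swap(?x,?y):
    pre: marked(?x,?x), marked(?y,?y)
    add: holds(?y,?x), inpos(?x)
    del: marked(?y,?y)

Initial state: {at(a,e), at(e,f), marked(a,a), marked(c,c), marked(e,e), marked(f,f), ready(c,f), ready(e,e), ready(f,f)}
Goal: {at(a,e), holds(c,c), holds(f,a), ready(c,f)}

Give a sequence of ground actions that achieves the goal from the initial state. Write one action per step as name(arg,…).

1. grab(c,c)  →  {at(a,e), at(e,f), holds(c,c), marked(a,a), marked(c,c), marked(e,e), marked(f,f), ready(c,f), ready(e,e), ready(f,f)}
2. swap(a,f)  →  {at(a,e), at(e,f), holds(c,c), holds(f,a), inpos(a), marked(a,a), marked(c,c), marked(e,e), ready(c,f), ready(e,e), ready(f,f)}

grab(c,c); swap(a,f)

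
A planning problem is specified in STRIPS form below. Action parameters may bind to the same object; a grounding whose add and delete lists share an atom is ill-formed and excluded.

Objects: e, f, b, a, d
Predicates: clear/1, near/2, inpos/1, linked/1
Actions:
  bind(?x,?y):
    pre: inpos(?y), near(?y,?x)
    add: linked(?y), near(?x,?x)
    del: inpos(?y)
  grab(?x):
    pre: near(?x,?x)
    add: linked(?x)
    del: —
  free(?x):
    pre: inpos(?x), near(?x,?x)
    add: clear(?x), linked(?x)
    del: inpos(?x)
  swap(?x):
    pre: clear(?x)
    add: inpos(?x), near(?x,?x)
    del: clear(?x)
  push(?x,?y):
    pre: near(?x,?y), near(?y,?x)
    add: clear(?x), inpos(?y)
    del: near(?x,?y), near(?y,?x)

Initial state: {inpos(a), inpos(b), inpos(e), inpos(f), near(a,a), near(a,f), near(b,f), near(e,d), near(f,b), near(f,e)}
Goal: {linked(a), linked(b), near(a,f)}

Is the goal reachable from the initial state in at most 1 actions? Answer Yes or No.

No

1. bind(f,b)  →  {inpos(a), inpos(e), inpos(f), linked(b), near(a,a), near(a,f), near(b,f), near(e,d), near(f,b), near(f,e), near(f,f)}
2. bind(f,a)  →  {inpos(e), inpos(f), linked(a), linked(b), near(a,a), near(a,f), near(b,f), near(e,d), near(f,b), near(f,e), near(f,f)}
optimal plan length = 2; 2 > 1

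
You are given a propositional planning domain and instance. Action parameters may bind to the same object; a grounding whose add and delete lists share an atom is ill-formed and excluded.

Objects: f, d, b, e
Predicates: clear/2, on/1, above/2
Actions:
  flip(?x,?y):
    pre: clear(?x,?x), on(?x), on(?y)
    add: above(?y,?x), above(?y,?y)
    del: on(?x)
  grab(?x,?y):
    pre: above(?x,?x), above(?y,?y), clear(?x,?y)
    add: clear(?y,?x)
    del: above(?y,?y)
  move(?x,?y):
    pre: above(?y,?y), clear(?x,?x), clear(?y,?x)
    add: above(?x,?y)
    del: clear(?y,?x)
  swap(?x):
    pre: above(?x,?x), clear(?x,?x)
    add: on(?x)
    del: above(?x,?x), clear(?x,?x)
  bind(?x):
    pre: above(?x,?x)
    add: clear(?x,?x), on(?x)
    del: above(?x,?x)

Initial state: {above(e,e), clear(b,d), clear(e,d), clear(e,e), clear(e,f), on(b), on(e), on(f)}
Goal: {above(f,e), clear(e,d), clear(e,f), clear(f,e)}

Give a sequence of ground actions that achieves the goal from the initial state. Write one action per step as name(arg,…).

1. flip(e,f)  →  {above(e,e), above(f,e), above(f,f), clear(b,d), clear(e,d), clear(e,e), clear(e,f), on(b), on(f)}
2. grab(e,f)  →  {above(e,e), above(f,e), clear(b,d), clear(e,d), clear(e,e), clear(e,f), clear(f,e), on(b), on(f)}

flip(e,f); grab(e,f)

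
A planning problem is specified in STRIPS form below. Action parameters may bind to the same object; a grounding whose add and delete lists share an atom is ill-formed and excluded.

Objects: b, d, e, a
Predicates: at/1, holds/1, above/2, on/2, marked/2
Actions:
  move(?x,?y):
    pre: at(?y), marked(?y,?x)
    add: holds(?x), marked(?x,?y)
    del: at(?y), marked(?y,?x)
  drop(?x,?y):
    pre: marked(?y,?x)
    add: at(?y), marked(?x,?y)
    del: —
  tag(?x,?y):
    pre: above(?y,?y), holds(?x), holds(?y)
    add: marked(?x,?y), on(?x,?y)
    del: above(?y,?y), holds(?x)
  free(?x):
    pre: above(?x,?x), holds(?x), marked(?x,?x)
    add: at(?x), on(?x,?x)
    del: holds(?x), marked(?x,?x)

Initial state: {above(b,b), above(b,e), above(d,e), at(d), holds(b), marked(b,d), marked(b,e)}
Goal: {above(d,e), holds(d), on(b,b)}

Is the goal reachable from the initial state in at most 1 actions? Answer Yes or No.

1. drop(d,b)  →  {above(b,b), above(b,e), above(d,e), at(b), at(d), holds(b), marked(b,d), marked(b,e), marked(d,b)}
2. move(d,b)  →  {above(b,b), above(b,e), above(d,e), at(d), holds(b), holds(d), marked(b,e), marked(d,b)}
3. tag(b,b)  →  {above(b,e), above(d,e), at(d), holds(d), marked(b,b), marked(b,e), marked(d,b), on(b,b)}
optimal plan length = 3; 3 > 1

No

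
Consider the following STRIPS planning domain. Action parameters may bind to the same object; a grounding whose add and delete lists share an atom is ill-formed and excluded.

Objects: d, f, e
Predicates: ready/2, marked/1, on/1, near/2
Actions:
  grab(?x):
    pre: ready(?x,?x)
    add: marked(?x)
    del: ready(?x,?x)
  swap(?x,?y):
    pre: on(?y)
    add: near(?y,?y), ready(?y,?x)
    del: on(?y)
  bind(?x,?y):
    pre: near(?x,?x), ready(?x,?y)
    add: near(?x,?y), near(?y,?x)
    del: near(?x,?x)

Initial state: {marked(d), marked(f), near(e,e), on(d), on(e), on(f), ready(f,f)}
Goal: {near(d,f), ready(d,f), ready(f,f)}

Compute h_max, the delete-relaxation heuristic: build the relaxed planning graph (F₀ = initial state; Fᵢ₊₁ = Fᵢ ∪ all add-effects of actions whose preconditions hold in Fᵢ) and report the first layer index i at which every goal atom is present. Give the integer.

F0 = init (7 atoms)
F1 = F0 ∪ {near(d,d), near(f,f), ready(d,d), ready(d,e), ready(d,f), ready(e,d), ready(e,e), ready(e,f), ready(f,d), ready(f,e)}  (17 atoms)
F2 = F1 ∪ {marked(e), near(d,e), near(d,f), near(e,d), near(e,f), near(f,d), near(f,e)}  (24 atoms)
goal ⊆ F2  ⇒  h_max = 2

2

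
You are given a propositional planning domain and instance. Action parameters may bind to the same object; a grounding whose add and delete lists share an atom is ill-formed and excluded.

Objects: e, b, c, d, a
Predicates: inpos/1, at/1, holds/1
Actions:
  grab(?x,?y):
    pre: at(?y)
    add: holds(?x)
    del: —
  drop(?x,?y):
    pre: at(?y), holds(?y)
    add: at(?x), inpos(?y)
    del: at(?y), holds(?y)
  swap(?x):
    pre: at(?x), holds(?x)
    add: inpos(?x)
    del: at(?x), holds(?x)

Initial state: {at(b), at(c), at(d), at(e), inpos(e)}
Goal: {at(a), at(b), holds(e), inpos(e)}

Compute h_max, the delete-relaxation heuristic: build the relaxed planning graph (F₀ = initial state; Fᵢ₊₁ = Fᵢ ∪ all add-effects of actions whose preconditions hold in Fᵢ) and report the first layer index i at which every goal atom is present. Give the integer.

F0 = init (5 atoms)
F1 = F0 ∪ {holds(a), holds(b), holds(c), holds(d), holds(e)}  (10 atoms)
F2 = F1 ∪ {at(a), inpos(b), inpos(c), inpos(d)}  (14 atoms)
goal ⊆ F2  ⇒  h_max = 2

2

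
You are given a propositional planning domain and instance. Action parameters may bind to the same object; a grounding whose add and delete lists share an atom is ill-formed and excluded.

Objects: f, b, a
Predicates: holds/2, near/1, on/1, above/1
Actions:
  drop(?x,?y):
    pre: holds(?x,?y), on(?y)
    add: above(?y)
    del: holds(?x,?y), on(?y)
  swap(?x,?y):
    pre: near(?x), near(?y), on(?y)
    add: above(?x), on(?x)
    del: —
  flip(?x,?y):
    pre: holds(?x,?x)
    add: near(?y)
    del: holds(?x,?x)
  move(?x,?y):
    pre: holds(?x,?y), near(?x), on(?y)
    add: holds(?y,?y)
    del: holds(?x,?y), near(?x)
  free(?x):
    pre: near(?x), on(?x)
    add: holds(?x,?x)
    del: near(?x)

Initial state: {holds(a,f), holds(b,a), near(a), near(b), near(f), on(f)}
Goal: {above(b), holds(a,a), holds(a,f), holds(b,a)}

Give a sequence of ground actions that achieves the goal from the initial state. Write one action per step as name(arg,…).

1. swap(b,f)  →  {above(b), holds(a,f), holds(b,a), near(a), near(b), near(f), on(b), on(f)}
2. swap(a,f)  →  {above(a), above(b), holds(a,f), holds(b,a), near(a), near(b), near(f), on(a), on(b), on(f)}
3. free(a)  →  {above(a), above(b), holds(a,a), holds(a,f), holds(b,a), near(b), near(f), on(a), on(b), on(f)}

swap(b,f); swap(a,f); free(a)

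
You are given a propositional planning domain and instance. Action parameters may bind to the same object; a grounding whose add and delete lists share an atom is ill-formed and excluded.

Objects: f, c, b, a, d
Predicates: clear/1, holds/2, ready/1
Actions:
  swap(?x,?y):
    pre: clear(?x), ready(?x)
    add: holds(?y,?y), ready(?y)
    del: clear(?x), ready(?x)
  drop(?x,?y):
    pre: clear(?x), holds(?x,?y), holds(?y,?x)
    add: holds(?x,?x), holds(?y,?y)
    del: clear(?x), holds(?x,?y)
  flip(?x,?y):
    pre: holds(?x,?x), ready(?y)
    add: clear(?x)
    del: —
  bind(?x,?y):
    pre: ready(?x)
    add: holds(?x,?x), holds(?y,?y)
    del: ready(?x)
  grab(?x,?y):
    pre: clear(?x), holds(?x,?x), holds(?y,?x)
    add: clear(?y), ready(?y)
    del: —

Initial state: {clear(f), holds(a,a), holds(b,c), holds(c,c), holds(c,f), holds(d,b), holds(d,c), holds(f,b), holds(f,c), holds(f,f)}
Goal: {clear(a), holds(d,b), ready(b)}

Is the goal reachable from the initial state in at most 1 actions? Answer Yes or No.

1. grab(f,f)  →  {clear(f), holds(a,a), holds(b,c), holds(c,c), holds(c,f), holds(d,b), holds(d,c), holds(f,b), holds(f,c), holds(f,f), ready(f)}
2. swap(f,b)  →  {holds(a,a), holds(b,b), holds(b,c), holds(c,c), holds(c,f), holds(d,b), holds(d,c), holds(f,b), holds(f,c), holds(f,f), ready(b)}
3. flip(a,b)  →  {clear(a), holds(a,a), holds(b,b), holds(b,c), holds(c,c), holds(c,f), holds(d,b), holds(d,c), holds(f,b), holds(f,c), holds(f,f), ready(b)}
optimal plan length = 3; 3 > 1

No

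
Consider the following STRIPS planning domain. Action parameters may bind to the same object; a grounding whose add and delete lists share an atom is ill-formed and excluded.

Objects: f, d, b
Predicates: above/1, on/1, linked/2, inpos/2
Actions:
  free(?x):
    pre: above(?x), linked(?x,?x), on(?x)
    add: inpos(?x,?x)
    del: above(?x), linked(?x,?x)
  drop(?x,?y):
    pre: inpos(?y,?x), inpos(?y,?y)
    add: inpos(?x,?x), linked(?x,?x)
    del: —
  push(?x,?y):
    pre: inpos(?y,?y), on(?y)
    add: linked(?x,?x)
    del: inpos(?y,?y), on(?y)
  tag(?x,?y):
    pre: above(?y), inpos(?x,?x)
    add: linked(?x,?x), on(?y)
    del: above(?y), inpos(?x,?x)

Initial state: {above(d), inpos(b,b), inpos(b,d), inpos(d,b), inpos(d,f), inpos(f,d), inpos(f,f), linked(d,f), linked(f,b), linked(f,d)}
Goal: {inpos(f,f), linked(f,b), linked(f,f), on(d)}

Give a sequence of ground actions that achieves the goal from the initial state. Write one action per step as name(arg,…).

1. drop(f,f)  →  {above(d), inpos(b,b), inpos(b,d), inpos(d,b), inpos(d,f), inpos(f,d), inpos(f,f), linked(d,f), linked(f,b), linked(f,d), linked(f,f)}
2. tag(b,d)  →  {inpos(b,d), inpos(d,b), inpos(d,f), inpos(f,d), inpos(f,f), linked(b,b), linked(d,f), linked(f,b), linked(f,d), linked(f,f), on(d)}

drop(f,f); tag(b,d)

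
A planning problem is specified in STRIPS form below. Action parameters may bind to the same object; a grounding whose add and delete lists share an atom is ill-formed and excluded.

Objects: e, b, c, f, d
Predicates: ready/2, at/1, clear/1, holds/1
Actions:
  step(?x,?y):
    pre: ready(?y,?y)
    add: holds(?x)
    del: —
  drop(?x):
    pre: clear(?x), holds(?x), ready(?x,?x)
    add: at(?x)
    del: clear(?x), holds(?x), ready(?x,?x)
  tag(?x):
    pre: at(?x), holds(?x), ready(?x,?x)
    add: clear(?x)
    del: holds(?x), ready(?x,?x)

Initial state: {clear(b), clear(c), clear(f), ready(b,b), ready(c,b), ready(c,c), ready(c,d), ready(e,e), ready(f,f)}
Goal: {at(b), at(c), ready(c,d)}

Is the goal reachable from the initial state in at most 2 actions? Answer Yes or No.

No

1. step(b,e)  →  {clear(b), clear(c), clear(f), holds(b), ready(b,b), ready(c,b), ready(c,c), ready(c,d), ready(e,e), ready(f,f)}
2. step(c,e)  →  {clear(b), clear(c), clear(f), holds(b), holds(c), ready(b,b), ready(c,b), ready(c,c), ready(c,d), ready(e,e), ready(f,f)}
3. drop(b)  →  {at(b), clear(c), clear(f), holds(c), ready(c,b), ready(c,c), ready(c,d), ready(e,e), ready(f,f)}
4. drop(c)  →  {at(b), at(c), clear(f), ready(c,b), ready(c,d), ready(e,e), ready(f,f)}
optimal plan length = 4; 4 > 2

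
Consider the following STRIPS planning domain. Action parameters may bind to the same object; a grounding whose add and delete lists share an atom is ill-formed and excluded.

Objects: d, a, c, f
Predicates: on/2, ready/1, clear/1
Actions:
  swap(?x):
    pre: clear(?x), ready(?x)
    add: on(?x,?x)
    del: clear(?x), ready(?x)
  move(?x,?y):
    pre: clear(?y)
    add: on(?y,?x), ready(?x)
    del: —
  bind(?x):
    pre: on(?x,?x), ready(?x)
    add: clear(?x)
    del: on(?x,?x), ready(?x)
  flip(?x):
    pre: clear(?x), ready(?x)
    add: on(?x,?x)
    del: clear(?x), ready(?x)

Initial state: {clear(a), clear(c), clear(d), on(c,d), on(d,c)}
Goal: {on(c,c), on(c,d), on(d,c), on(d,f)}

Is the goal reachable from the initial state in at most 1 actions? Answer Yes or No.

No

1. move(c,c)  →  {clear(a), clear(c), clear(d), on(c,c), on(c,d), on(d,c), ready(c)}
2. move(f,d)  →  {clear(a), clear(c), clear(d), on(c,c), on(c,d), on(d,c), on(d,f), ready(c), ready(f)}
optimal plan length = 2; 2 > 1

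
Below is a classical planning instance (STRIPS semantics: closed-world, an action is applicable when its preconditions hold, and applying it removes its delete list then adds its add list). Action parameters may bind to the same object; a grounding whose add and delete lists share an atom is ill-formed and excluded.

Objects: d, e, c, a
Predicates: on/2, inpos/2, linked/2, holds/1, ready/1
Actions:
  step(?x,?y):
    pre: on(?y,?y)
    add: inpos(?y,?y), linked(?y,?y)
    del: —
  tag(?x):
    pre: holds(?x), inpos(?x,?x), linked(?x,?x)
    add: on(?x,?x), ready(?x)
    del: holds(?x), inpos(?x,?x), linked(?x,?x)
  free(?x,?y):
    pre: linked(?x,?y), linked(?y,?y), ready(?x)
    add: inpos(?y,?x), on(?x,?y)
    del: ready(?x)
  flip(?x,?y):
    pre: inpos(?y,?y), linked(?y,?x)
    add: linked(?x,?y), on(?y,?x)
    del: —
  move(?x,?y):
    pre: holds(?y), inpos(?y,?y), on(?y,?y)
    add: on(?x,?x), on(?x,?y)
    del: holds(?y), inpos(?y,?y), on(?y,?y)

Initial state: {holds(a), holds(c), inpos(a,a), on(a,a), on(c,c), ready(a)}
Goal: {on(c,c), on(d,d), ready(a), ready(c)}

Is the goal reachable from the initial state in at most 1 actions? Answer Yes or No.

1. step(d,c)  →  {holds(a), holds(c), inpos(a,a), inpos(c,c), linked(c,c), on(a,a), on(c,c), ready(a)}
2. tag(c)  →  {holds(a), inpos(a,a), on(a,a), on(c,c), ready(a), ready(c)}
3. move(d,a)  →  {on(c,c), on(d,a), on(d,d), ready(a), ready(c)}
optimal plan length = 3; 3 > 1

No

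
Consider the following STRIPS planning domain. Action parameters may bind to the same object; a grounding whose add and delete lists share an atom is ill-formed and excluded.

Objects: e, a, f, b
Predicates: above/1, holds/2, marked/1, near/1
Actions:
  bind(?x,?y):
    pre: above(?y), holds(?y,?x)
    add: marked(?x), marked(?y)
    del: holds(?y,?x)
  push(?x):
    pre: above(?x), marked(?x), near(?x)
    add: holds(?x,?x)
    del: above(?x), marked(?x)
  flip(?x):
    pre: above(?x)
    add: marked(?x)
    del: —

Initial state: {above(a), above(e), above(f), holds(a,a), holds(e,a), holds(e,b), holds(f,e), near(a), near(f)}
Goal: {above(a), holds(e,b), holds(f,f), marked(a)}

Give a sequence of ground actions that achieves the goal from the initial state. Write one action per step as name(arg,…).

bind(e,f); bind(a,e); push(f)

1. bind(e,f)  →  {above(a), above(e), above(f), holds(a,a), holds(e,a), holds(e,b), marked(e), marked(f), near(a), near(f)}
2. bind(a,e)  →  {above(a), above(e), above(f), holds(a,a), holds(e,b), marked(a), marked(e), marked(f), near(a), near(f)}
3. push(f)  →  {above(a), above(e), holds(a,a), holds(e,b), holds(f,f), marked(a), marked(e), near(a), near(f)}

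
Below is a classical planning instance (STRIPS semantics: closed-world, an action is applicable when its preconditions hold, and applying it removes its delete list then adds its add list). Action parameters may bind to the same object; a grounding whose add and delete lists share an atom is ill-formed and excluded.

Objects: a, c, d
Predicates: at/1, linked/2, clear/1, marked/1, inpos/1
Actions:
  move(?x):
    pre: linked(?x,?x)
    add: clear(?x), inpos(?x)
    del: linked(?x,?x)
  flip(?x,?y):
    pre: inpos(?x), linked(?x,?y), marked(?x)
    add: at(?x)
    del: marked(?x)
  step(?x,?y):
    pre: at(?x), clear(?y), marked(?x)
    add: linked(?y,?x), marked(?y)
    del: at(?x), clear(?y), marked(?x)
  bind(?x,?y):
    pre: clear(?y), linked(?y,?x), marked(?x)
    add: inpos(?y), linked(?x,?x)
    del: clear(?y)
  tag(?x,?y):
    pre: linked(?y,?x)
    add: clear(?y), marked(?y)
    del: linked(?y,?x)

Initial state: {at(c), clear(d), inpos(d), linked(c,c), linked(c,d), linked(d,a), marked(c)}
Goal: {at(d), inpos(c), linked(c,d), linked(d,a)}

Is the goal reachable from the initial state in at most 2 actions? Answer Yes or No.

No

1. move(c)  →  {at(c), clear(c), clear(d), inpos(c), inpos(d), linked(c,d), linked(d,a), marked(c)}
2. step(c,d)  →  {clear(c), inpos(c), inpos(d), linked(c,d), linked(d,a), linked(d,c), marked(d)}
3. flip(d,a)  →  {at(d), clear(c), inpos(c), inpos(d), linked(c,d), linked(d,a), linked(d,c)}
optimal plan length = 3; 3 > 2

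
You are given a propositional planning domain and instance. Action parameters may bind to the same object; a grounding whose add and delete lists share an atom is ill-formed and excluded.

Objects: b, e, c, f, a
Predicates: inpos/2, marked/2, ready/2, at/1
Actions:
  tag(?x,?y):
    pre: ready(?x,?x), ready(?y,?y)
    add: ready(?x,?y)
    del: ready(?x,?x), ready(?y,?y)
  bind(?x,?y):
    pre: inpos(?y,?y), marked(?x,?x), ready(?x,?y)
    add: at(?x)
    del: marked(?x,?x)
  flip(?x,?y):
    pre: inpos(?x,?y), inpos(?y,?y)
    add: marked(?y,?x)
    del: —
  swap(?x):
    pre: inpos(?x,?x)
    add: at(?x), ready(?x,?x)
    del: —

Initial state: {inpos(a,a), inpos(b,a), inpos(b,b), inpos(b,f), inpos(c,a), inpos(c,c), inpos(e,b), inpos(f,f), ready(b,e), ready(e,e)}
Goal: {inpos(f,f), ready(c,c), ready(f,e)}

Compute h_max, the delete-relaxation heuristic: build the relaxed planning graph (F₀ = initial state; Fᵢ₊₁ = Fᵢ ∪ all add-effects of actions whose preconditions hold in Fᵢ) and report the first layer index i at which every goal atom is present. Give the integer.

2

F0 = init (10 atoms)
F1 = F0 ∪ {at(a), at(b), at(c), at(f), marked(a,a), marked(a,b), marked(a,c), marked(b,b), marked(b,e), marked(c,c), marked(f,b), marked(f,f), ready(a,a), ready(b,b), ready(c,c), ready(f,f)}  (26 atoms)
F2 = F1 ∪ {ready(a,b), ready(a,c), ready(a,e), ready(a,f), ready(b,a), ready(b,c), ready(b,f), ready(c,a), ready(c,b), ready(c,e), ready(c,f), ready(e,a), ready(e,b), ready(e,c), ready(e,f), ready(f,a), ready(f,b), ready(f,c), ready(f,e)}  (45 atoms)
goal ⊆ F2  ⇒  h_max = 2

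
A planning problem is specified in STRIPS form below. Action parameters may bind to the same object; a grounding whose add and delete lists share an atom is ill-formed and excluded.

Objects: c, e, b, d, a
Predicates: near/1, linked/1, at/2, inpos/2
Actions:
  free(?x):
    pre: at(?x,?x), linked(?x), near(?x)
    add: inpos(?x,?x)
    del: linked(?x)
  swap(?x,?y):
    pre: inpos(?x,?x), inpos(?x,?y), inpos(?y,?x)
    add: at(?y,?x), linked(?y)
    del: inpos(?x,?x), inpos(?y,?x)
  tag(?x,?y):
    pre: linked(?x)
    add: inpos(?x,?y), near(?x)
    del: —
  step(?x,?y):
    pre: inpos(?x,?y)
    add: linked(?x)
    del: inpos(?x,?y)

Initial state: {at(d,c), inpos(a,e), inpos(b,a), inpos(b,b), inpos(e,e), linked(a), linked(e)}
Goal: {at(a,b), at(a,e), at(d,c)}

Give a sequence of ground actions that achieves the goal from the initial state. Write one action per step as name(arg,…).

tag(e,a); swap(e,a); tag(a,b); swap(b,a)

1. tag(e,a)  →  {at(d,c), inpos(a,e), inpos(b,a), inpos(b,b), inpos(e,a), inpos(e,e), linked(a), linked(e), near(e)}
2. swap(e,a)  →  {at(a,e), at(d,c), inpos(b,a), inpos(b,b), inpos(e,a), linked(a), linked(e), near(e)}
3. tag(a,b)  →  {at(a,e), at(d,c), inpos(a,b), inpos(b,a), inpos(b,b), inpos(e,a), linked(a), linked(e), near(a), near(e)}
4. swap(b,a)  →  {at(a,b), at(a,e), at(d,c), inpos(b,a), inpos(e,a), linked(a), linked(e), near(a), near(e)}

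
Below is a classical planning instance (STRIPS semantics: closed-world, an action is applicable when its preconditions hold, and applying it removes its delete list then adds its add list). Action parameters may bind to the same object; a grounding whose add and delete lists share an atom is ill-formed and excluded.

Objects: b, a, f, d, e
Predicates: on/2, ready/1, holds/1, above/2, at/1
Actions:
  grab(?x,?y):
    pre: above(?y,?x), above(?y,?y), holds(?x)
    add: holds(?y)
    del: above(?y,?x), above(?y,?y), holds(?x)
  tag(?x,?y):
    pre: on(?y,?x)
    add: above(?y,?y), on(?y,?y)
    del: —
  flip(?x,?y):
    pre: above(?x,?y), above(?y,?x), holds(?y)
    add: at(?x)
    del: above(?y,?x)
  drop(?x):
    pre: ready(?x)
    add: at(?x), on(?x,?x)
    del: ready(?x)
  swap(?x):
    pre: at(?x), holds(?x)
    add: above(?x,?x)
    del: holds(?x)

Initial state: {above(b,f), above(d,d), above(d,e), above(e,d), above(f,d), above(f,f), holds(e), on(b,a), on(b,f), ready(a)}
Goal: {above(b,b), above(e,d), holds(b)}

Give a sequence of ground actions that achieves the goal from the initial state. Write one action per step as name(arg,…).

1. grab(e,d)  →  {above(b,f), above(e,d), above(f,d), above(f,f), holds(d), on(b,a), on(b,f), ready(a)}
2. grab(d,f)  →  {above(b,f), above(e,d), holds(f), on(b,a), on(b,f), ready(a)}
3. tag(a,b)  →  {above(b,b), above(b,f), above(e,d), holds(f), on(b,a), on(b,b), on(b,f), ready(a)}
4. grab(f,b)  →  {above(e,d), holds(b), on(b,a), on(b,b), on(b,f), ready(a)}
5. tag(b,b)  →  {above(b,b), above(e,d), holds(b), on(b,a), on(b,b), on(b,f), ready(a)}

grab(e,d); grab(d,f); tag(a,b); grab(f,b); tag(b,b)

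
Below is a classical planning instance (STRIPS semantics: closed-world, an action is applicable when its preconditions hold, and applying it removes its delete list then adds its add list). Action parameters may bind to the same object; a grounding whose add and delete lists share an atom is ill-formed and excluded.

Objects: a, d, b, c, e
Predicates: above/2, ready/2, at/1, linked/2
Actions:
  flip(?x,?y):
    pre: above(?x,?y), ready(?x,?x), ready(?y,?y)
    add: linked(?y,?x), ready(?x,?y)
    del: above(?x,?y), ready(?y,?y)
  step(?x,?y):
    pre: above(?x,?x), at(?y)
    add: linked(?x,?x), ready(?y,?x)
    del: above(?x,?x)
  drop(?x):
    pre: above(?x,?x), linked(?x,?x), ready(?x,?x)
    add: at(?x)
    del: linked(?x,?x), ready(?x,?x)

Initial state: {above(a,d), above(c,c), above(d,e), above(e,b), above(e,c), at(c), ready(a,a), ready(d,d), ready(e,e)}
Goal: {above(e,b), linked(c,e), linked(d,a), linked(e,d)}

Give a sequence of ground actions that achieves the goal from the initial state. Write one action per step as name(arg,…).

step(c,c); flip(e,c); flip(d,e); flip(a,d)

1. step(c,c)  →  {above(a,d), above(d,e), above(e,b), above(e,c), at(c), linked(c,c), ready(a,a), ready(c,c), ready(d,d), ready(e,e)}
2. flip(e,c)  →  {above(a,d), above(d,e), above(e,b), at(c), linked(c,c), linked(c,e), ready(a,a), ready(d,d), ready(e,c), ready(e,e)}
3. flip(d,e)  →  {above(a,d), above(e,b), at(c), linked(c,c), linked(c,e), linked(e,d), ready(a,a), ready(d,d), ready(d,e), ready(e,c)}
4. flip(a,d)  →  {above(e,b), at(c), linked(c,c), linked(c,e), linked(d,a), linked(e,d), ready(a,a), ready(a,d), ready(d,e), ready(e,c)}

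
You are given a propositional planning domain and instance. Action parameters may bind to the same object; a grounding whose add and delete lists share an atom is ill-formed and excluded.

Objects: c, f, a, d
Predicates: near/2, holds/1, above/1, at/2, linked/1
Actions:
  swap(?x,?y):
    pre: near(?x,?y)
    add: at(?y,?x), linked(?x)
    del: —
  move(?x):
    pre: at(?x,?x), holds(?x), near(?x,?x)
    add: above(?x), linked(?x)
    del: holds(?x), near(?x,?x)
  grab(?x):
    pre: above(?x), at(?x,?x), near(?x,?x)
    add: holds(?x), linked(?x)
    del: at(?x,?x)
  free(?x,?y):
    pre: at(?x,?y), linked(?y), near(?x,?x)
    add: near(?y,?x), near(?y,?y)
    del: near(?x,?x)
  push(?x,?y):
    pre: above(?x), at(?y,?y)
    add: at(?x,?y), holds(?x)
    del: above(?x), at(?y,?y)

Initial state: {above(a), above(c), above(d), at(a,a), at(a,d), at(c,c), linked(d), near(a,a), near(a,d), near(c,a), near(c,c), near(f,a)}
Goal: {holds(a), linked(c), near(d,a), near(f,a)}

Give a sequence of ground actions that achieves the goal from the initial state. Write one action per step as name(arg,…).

swap(c,c); grab(a); free(a,d)

1. swap(c,c)  →  {above(a), above(c), above(d), at(a,a), at(a,d), at(c,c), linked(c), linked(d), near(a,a), near(a,d), near(c,a), near(c,c), near(f,a)}
2. grab(a)  →  {above(a), above(c), above(d), at(a,d), at(c,c), holds(a), linked(a), linked(c), linked(d), near(a,a), near(a,d), near(c,a), near(c,c), near(f,a)}
3. free(a,d)  →  {above(a), above(c), above(d), at(a,d), at(c,c), holds(a), linked(a), linked(c), linked(d), near(a,d), near(c,a), near(c,c), near(d,a), near(d,d), near(f,a)}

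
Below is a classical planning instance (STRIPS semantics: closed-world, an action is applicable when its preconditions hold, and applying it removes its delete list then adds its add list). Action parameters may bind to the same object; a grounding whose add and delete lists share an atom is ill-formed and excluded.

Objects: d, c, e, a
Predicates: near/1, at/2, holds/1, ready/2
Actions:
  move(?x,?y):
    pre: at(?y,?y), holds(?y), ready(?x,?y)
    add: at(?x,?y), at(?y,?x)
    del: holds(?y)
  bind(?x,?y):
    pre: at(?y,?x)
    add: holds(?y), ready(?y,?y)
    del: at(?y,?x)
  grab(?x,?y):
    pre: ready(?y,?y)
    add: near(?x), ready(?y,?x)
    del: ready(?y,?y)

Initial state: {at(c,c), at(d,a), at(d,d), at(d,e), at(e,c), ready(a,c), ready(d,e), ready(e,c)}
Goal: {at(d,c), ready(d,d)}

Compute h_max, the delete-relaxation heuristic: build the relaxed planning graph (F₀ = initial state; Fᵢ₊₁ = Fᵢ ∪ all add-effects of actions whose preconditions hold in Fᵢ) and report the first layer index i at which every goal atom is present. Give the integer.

3

F0 = init (8 atoms)
F1 = F0 ∪ {holds(c), holds(d), holds(e), ready(c,c), ready(d,d), ready(e,e)}  (14 atoms)
F2 = F1 ∪ {at(a,c), at(c,a), at(c,e), near(a), near(c), near(d), near(e), ready(c,a), ready(c,d), ready(c,e), ready(d,a), ready(d,c), ready(e,a), ready(e,d)}  (28 atoms)
F3 = F2 ∪ {at(c,d), at(d,c), at(e,d), holds(a), ready(a,a)}  (33 atoms)
goal ⊆ F3  ⇒  h_max = 3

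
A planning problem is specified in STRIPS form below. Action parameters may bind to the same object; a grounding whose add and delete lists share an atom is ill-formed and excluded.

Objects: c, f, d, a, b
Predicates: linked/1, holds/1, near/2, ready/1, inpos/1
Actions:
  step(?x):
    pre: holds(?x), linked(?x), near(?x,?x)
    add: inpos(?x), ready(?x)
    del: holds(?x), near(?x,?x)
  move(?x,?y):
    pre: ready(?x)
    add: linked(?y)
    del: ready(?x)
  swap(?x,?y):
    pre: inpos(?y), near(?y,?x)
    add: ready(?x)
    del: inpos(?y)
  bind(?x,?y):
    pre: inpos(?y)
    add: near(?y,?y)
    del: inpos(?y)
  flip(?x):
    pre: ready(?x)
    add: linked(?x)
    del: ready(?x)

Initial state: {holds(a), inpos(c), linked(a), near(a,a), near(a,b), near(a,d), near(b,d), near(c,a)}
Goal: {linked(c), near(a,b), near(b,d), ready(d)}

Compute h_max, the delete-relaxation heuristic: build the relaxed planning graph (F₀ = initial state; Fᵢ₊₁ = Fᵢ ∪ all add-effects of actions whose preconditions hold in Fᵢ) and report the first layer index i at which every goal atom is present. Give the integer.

2

F0 = init (8 atoms)
F1 = F0 ∪ {inpos(a), near(c,c), ready(a)}  (11 atoms)
F2 = F1 ∪ {linked(b), linked(c), linked(d), linked(f), ready(b), ready(c), ready(d)}  (18 atoms)
goal ⊆ F2  ⇒  h_max = 2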